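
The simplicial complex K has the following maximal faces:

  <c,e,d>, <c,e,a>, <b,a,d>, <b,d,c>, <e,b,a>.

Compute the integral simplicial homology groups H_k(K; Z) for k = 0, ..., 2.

K has 5 vertices, 10 edges, 5 triangles.
rank ∂_0 = 0, rank ∂_1 = 4 ⇒ b_0 = 5 − 0 − 4 = 1; all invariant factors of ∂_1 are 1 so no torsion. So H_0 = Z.
rank ∂_1 = 4, rank ∂_2 = 5 ⇒ b_1 = 10 − 4 − 5 = 1; all invariant factors of ∂_2 are 1 so no torsion. So H_1 = Z.
rank ∂_2 = 5, rank ∂_3 = 0 ⇒ b_2 = 5 − 5 − 0 = 0. So H_2 = 0.

H_0 ≅ Z,  H_1 ≅ Z,  H_2 = 0.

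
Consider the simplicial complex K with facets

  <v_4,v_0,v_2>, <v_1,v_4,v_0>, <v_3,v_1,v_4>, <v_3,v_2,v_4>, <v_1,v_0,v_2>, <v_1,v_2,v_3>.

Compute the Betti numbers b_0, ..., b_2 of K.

b_0 = 1, b_1 = 0, b_2 = 1.

Order the vertices as v_0 < v_1 < v_2 < v_3 < v_4. Listing each simplex with vertices in this order, K has dimension 2 with simplices:

  0-simplices (5): [v_0], [v_1], [v_2], [v_3], [v_4]
  1-simplices (9): [v_0,v_1], [v_0,v_2], [v_0,v_4], [v_1,v_2], [v_1,v_3], [v_1,v_4], [v_2,v_3], [v_2,v_4], [v_3,v_4]
  2-simplices (6): [v_0,v_1,v_2], [v_0,v_1,v_4], [v_0,v_2,v_4], [v_1,v_2,v_3], [v_1,v_3,v_4], [v_2,v_3,v_4]

Hence C_0 ≅ Z^5, C_1 ≅ Z^9, C_2 ≅ Z^6.

The boundary map ∂_1: C_1 → C_0 is given by ∂[p,q] = [q] − [p].
As a 5×9 matrix over Z this has rank 4, with invariant factors (1,1,1,1).

∂_2: C_2 → C_1 sends each 2-simplex [p,q,r] to [q,r] − [p,r] + [p,q]. For instance
  ∂[v_0,v_2,v_4] = [v_2,v_4] − [v_0,v_4] + [v_0,v_2],
  ∂[v_0,v_1,v_4] = [v_1,v_4] − [v_0,v_4] + [v_0,v_1].
The resulting 9×6 matrix has rank 5, and its Smith normal form has invariant factors (1,1,1,1,1).

Reading off H_k = ker ∂_k / im ∂_{k+1}:

  H_0: rank C_0 − rank ∂_1 = 5 − 4 = 1, and the invariant factors of ∂_1 are all 1, so H_0 ≅ Z.
  H_1: rank ker ∂_1 − rank ∂_2 = (9 − 4) − 5 = 0, and the invariant factors of ∂_2 are all 1, so H_1 ≅ 0.
  H_2: rank ker ∂_2 − rank ∂_3 = (6 − 5) − 0 = 1, and there is no ∂_3, so H_2 ≅ Z.

As a check, the Euler characteristic is 5 − 9 + 6 = 2, which agrees with 1 − 0 + 1 = 2.

Hence the Betti numbers are b_0 = 1, b_1 = 0, b_2 = 1.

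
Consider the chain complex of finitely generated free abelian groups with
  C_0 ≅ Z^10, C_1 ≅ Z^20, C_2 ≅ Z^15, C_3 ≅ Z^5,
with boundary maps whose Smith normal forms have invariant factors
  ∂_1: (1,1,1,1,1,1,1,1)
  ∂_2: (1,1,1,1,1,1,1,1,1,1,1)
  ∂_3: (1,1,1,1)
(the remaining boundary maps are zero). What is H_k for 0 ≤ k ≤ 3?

H_0 = Z^2,  H_1 = Z,  H_2 = 0,  H_3 = Z.

H_0: b_0 = 10 − 0 − 8 = 2; torsion from ∂_1 factors > 1: none. So H_0 = Z^2.
H_1: b_1 = 20 − 8 − 11 = 1; torsion from ∂_2 factors > 1: none. So H_1 = Z.
H_2: b_2 = 15 − 11 − 4 = 0; torsion from ∂_3 factors > 1: none. So H_2 = 0.
H_3: b_3 = 5 − 4 − 0 = 1; torsion from ∂_4 factors > 1: none. So H_3 = Z.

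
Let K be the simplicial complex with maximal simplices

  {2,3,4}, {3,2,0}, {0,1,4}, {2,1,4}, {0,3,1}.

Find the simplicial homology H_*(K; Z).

Fix the vertex order 0 < 1 < 2 < 3 < 4 and write every simplex with vertices in increasing order. Then dim K = 2 and the simplices of K are:

  0-simplices (5): [0], [1], [2], [3], [4]
  1-simplices (10): [0,1], [0,2], [0,3], [0,4], [1,2], [1,3], [1,4], [2,3], [2,4], [3,4]
  2-simplices (5): [0,1,3], [0,1,4], [0,2,3], [1,2,4], [2,3,4]

giving chain groups C_0 ≅ Z^5, C_1 ≅ Z^10, C_2 ≅ Z^5.

Boundary ∂_1: C_1 → C_0 maps an edge to its endpoints' difference, ∂[p,q] = q − p.
As a 5×10 matrix over Z this has rank 4, with invariant factors (1,1,1,1).

∂_2: C_2 → C_1 acts by ∂[p,q,r] = [q,r] − [p,r] + [p,q]. For instance
  ∂[0,2,3] = [2,3] − [0,3] + [0,2],
  ∂[2,3,4] = [3,4] − [2,4] + [2,3].
As a 10×5 matrix over Z this has rank 5, with invariant factors (1,1,1,1,1).

Computing H_k = (kernel of ∂_k) / (image of ∂_{k+1}):

  H_0: rank C_0 − rank ∂_1 = 5 − 4 = 1, and the invariant factors of ∂_1 are all 1, so H_0 ≅ Z.
  H_1: rank ker ∂_1 − rank ∂_2 = (10 − 4) − 5 = 1, and the invariant factors of ∂_2 are all 1, so H_1 ≅ Z.
  H_2: rank ker ∂_2 − rank ∂_3 = (5 − 5) − 0 = 0, and there is no ∂_3, so H_2 ≅ 0.

As a check, the Euler characteristic is 5 − 10 + 5 = 0, which agrees with 1 − 1 + 0 = 0.

H_0 = Z,  H_1 = Z,  H_2 = 0.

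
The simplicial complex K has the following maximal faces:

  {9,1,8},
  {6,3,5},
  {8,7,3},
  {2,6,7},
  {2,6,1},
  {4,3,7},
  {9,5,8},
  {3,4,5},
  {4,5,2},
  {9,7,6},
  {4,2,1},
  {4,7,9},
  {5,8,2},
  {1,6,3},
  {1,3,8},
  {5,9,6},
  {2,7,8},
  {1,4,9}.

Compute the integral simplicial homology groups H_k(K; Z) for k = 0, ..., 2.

H_0 ≅ Z,  H_1 ≅ Z^2,  H_2 ≅ Z.

Fix the vertex order 1 < 2 < 3 < 4 < 5 < 6 < 7 < 8 < 9 and write every simplex with vertices in increasing order. Then dim K = 2 and the simplices of K are:

  0-simplices (9): [1], [2], [3], [4], [5], [6], [7], [8], [9]
  1-simplices (27): (27 of them)
  2-simplices (18): [1,2,4], [1,2,6], [1,3,6], [1,3,8], [1,4,9], [1,8,9], [2,4,5], [2,5,8], [2,6,7], [2,7,8], [3,4,5], [3,4,7], [3,5,6], [3,7,8], [4,7,9], [5,6,9], [5,8,9], [6,7,9]

giving chain groups C_0 ≅ Z^9, C_1 ≅ Z^27, C_2 ≅ Z^18.

The boundary map ∂_1: C_1 → C_0 is given by ∂[p,q] = [q] − [p]. For instance
  ∂[3,6] = [6] − [3].
This gives a 9×27 integer matrix of rank 8; reducing to Smith normal form yields diagonal entries (1,1,1,1,1,1,1,1).

∂_2: C_2 → C_1 maps a triangle to the signed sum of its edges. For instance
  ∂[3,4,5] = [4,5] − [3,5] + [3,4],
  ∂[1,8,9] = [8,9] − [1,9] + [1,8].
This gives a 27×18 integer matrix of rank 17; reducing to Smith normal form yields diagonal entries (1,1,1,1,1,1,1,1,1,1,1,1,1,1,1,1,1).

Computing H_k = (kernel of ∂_k) / (image of ∂_{k+1}):

  H_0: rank C_0 − rank ∂_1 = 9 − 8 = 1, and the invariant factors of ∂_1 are all 1, so H_0 = Z.
  H_1: rank ker ∂_1 − rank ∂_2 = (27 − 8) − 17 = 2, and the invariant factors of ∂_2 are all 1, so H_1 = Z^2.
  H_2: rank ker ∂_2 − rank ∂_3 = (18 − 17) − 0 = 1, and there is no ∂_3, so H_2 = Z.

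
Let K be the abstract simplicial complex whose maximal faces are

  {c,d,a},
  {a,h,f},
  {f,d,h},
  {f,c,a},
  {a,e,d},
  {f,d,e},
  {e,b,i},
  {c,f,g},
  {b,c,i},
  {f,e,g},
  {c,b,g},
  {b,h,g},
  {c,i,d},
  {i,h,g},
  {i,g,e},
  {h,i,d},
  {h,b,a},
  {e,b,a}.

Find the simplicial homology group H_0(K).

Order the vertices as a < b < c < d < e < f < g < h < i. Listing each simplex with vertices in this order, K has dimension 2 with simplices:

  0-simplices (9): a, b, c, d, e, f, g, h, i
  1-simplices (27): ab, ac, ad, ae, af, ah, bc, be, bg, bh, bi, cd, cf, cg, ci, de, df, dh, di, ef, eg, ei, fg, fh, gh, gi, hi
  2-simplices (18): abe, abh, acd, acf, ade, afh, bcg, bci, bei, bgh, cdi, cfg, def, dfh, dhi, efg, egi, ghi

so the chain groups are C_0 ≅ Z^9, C_1 ≅ Z^27, C_2 ≅ Z^18.

The boundary map ∂_1: C_1 → C_0 maps an edge to its endpoints' difference, ∂[p,q] = q − p.
This gives a 9×27 integer matrix of rank 8; reducing to Smith normal form yields diagonal entries (1,1,1,1,1,1,1,1).

∂_2: C_2 → C_1 maps a triangle to the signed sum of its edges. For instance
  ∂egi = gi − ei + eg,
  ∂ade = de − ae + ad.
The 27×18 boundary matrix has rank 18 and Smith normal form diag(1,1,1,1,1,1,1,1,1,1,1,1,1,1,1,1,1,2).

Computing H_k = (kernel of ∂_k) / (image of ∂_{k+1}):

  H_0: rank C_0 − rank ∂_1 = 9 − 8 = 1, and the invariant factors of ∂_1 are all 1, so H_0 = Z.

(K is a triangulation of the Klein bottle.)

H_0 ≅ Z.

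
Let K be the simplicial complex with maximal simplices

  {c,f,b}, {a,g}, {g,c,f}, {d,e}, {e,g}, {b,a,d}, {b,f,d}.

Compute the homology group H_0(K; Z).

H_0 = Z.

Take the total order a < b < c < d < e < f < g on the vertex set. Then K (dimension 2) consists of the simplices:

  0-simplices (7): a, b, c, d, e, f, g
  1-simplices (12): ab, ad, ag, bc, bd, bf, cf, cg, de, df, eg, fg
  2-simplices (4): abd, bcf, bdf, cfg

giving chain groups C_0 ≅ Z^7, C_1 ≅ Z^12, C_2 ≅ Z^4.

The boundary map ∂_1: C_1 → C_0 is given by ∂[p,q] = [q] − [p].
This gives a 7×12 integer matrix of rank 6; reducing to Smith normal form yields diagonal entries (1,1,1,1,1,1).

Boundary ∂_2: C_2 → C_1 maps a triangle to the signed sum of its edges. For instance
  ∂cfg = fg − cg + cf,
  ∂bdf = df − bf + bd.
The resulting 12×4 matrix has rank 4, and its Smith normal form has invariant factors (1,1,1,1).

Reading off H_k = ker ∂_k / im ∂_{k+1}:

  H_0: rank C_0 − rank ∂_1 = 7 − 6 = 1, and the invariant factors of ∂_1 are all 1, so H_0 = Z.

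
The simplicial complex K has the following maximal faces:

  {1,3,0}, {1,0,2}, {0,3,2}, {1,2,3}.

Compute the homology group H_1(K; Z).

K has 4 vertices, 6 edges, 4 triangles.
rank ∂_1 = 3, rank ∂_2 = 3 ⇒ b_1 = 6 − 3 − 3 = 0; all invariant factors of ∂_2 are 1 so no torsion. So H_1 = 0.

H_1 ≅ 0.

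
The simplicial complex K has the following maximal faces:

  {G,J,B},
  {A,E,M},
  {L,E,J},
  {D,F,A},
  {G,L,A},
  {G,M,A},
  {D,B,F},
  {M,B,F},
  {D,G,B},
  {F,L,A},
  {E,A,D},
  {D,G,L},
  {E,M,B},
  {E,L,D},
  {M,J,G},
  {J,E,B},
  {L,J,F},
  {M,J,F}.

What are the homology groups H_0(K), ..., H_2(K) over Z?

Fix the vertex order A < B < D < E < F < G < J < L < M and write every simplex with vertices in increasing order. Then dim K = 2 and the simplices of K are:

  0-simplices (9): A, B, D, E, F, G, J, L, M
  1-simplices (27): AD, AE, AF, AG, AL, AM, BD, BE, BF, BG, BJ, BM, DE, DF, DG, DL, EJ, EL, EM, FJ, FL, FM, GJ, GL, GM, JL, JM
  2-simplices (18): ADE, ADF, AEM, AFL, AGL, AGM, BDF, BDG, BEJ, BEM, BFM, BGJ, DEL, DGL, EJL, FJL, FJM, GJM

so the chain groups are C_0 ≅ Z^9, C_1 ≅ Z^27, C_2 ≅ Z^18.

∂_1: C_1 → C_0 is given by ∂[p,q] = [q] − [p]. For instance
  ∂DE = E − D.
The resulting 9×27 matrix has rank 8, and its Smith normal form has invariant factors (1,1,1,1,1,1,1,1).

Boundary ∂_2: C_2 → C_1 maps a triangle to the signed sum of its edges. For instance
  ∂DEL = EL − DL + DE,
  ∂GJM = JM − GM + GJ.
The resulting 27×18 matrix has rank 18, and its Smith normal form has invariant factors (1,1,1,1,1,1,1,1,1,1,1,1,1,1,1,1,1,2).

Now H_k = ker ∂_k / im ∂_{k+1}, so:

  H_0: rank C_0 − rank ∂_1 = 9 − 8 = 1, and the invariant factors of ∂_1 are all 1, so H_0 ≅ Z.
  H_1: rank ker ∂_1 − rank ∂_2 = (27 − 8) − 18 = 1, and ∂_2 has invariant factor 2 > 1, so H_1 ≅ Z ⊕ Z/2.
  H_2: rank ker ∂_2 − rank ∂_3 = (18 − 18) − 0 = 0, and there is no ∂_3, so H_2 ≅ 0.

H_0 ≅ Z,  H_1 ≅ Z ⊕ Z/2,  H_2 = 0.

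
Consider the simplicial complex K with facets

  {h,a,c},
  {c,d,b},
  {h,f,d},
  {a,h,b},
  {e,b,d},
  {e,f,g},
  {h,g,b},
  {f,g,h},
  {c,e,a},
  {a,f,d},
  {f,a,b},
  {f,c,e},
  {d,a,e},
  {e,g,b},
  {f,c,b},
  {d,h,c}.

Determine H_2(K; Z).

H_2 = Z.

We work with the vertex ordering a < b < c < d < e < f < g < h. The simplices of K, each written with vertices in increasing order, are:

  0-simplices (8): a, b, c, d, e, f, g, h
  1-simplices (24): ab, ac, ad, ae, af, ah, bc, bd, be, bf, bg, bh, cd, ce, cf, ch, de, df, dh, ef, eg, fg, fh, gh
  2-simplices (16): abf, abh, ace, ach, ade, adf, bcd, bcf, bde, beg, bgh, cdh, cef, dfh, efg, fgh

so the chain groups are C_0 ≅ Z^8, C_1 ≅ Z^24, C_2 ≅ Z^16.

∂_1: C_1 → C_0 sends each edge [p,q] (with p < q) to q − p. For instance
  ∂de = e − d.
This gives a 8×24 integer matrix of rank 7; reducing to Smith normal form yields diagonal entries (1,1,1,1,1,1,1).

∂_2: C_2 → C_1 acts by ∂[p,q,r] = [q,r] − [p,r] + [p,q]. For instance
  ∂cdh = dh − ch + cd,
  ∂ace = ce − ae + ac.
This gives a 24×16 integer matrix of rank 15; reducing to Smith normal form yields diagonal entries (1,1,1,1,1,1,1,1,1,1,1,1,1,1,1).

Computing H_k = (kernel of ∂_k) / (image of ∂_{k+1}):

  H_2: rank ker ∂_2 − rank ∂_3 = (16 − 15) − 0 = 1, and there is no ∂_3, so H_2 = Z.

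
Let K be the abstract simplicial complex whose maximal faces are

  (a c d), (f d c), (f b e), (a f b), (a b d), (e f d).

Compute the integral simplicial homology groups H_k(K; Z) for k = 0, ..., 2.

H_0 = Z,  H_1 = Z,  H_2 = 0.

Fix the vertex order a < b < c < d < e < f and write every simplex with vertices in increasing order. Then dim K = 2 and the simplices of K are:

  0-simplices (6): a, b, c, d, e, f
  1-simplices (12): ab, ac, ad, af, bd, be, bf, cd, cf, de, df, ef
  2-simplices (6): abd, abf, acd, bef, cdf, def

Hence C_0 ≅ Z^6, C_1 ≅ Z^12, C_2 ≅ Z^6.

Boundary ∂_1: C_1 → C_0 maps an edge to its endpoints' difference, ∂[p,q] = q − p. For instance
  ∂cd = d − c.
The resulting 6×12 matrix has rank 5, and its Smith normal form has invariant factors (1,1,1,1,1).

∂_2: C_2 → C_1 maps a triangle to the signed sum of its edges. For instance
  ∂acd = cd − ad + ac,
  ∂abf = bf − af + ab.
The 12×6 boundary matrix has rank 6 and Smith normal form diag(1,1,1,1,1,1).

Now H_k = ker ∂_k / im ∂_{k+1}, so:

  H_0: rank C_0 − rank ∂_1 = 6 − 5 = 1, and the invariant factors of ∂_1 are all 1, so H_0 ≅ Z.
  H_1: rank ker ∂_1 − rank ∂_2 = (12 − 5) − 6 = 1, and the invariant factors of ∂_2 are all 1, so H_1 ≅ Z.
  H_2: rank ker ∂_2 − rank ∂_3 = (6 − 6) − 0 = 0, and there is no ∂_3, so H_2 ≅ 0.

As a check, the Euler characteristic is 6 − 12 + 6 = 0, which agrees with 1 − 1 + 0 = 0.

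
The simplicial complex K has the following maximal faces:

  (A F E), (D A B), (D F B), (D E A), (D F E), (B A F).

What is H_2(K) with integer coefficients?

Take the total order A < B < D < E < F on the vertex set. Then K (dimension 2) consists of the simplices:

  0-simplices (5): A, B, D, E, F
  1-simplices (9): AB, AD, AE, AF, BD, BF, DE, DF, EF
  2-simplices (6): ABD, ABF, ADE, AEF, BDF, DEF

giving chain groups C_0 ≅ Z^5, C_1 ≅ Z^9, C_2 ≅ Z^6.

∂_1: C_1 → C_0 is given by ∂[p,q] = [q] − [p]. For instance
  ∂BF = F − B.
The resulting 5×9 matrix has rank 4, and its Smith normal form has invariant factors (1,1,1,1).

The boundary map ∂_2: C_2 → C_1 maps a triangle to the signed sum of its edges. For instance
  ∂ABF = BF − AF + AB,
  ∂ABD = BD − AD + AB.
As a 9×6 matrix over Z this has rank 5, with invariant factors (1,1,1,1,1).

Now H_k = ker ∂_k / im ∂_{k+1}, so:

  H_2: rank ker ∂_2 − rank ∂_3 = (6 − 5) − 0 = 1, and there is no ∂_3, so H_2 ≅ Z.

H_2 = Z.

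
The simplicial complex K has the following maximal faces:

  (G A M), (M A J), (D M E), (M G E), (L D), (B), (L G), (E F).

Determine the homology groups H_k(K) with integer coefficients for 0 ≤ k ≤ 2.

H_0 = Z^2,  H_1 = Z,  H_2 = 0.

Fix the vertex order A < B < D < E < F < G < J < L < M and write every simplex with vertices in increasing order. Then dim K = 2 and the simplices of K are:

  0-simplices (9): A, B, D, E, F, G, J, L, M
  1-simplices (12): AG, AJ, AM, DE, DL, DM, EF, EG, EM, GL, GM, JM
  2-simplices (4): AGM, AJM, DEM, EGM

Hence C_0 ≅ Z^9, C_1 ≅ Z^12, C_2 ≅ Z^4.

Boundary ∂_1: C_1 → C_0 sends each edge [p,q] (with p < q) to q − p. For instance
  ∂DL = L − D.
As a 9×12 matrix over Z this has rank 7, with invariant factors (1,1,1,1,1,1,1).

Boundary ∂_2: C_2 → C_1 sends each 2-simplex [p,q,r] to [q,r] − [p,r] + [p,q]. For instance
  ∂AGM = GM − AM + AG,
  ∂AJM = JM − AM + AJ.
As a 12×4 matrix over Z this has rank 4, with invariant factors (1,1,1,1).

Now H_k = ker ∂_k / im ∂_{k+1}, so:

  H_0: rank C_0 − rank ∂_1 = 9 − 7 = 2, and the invariant factors of ∂_1 are all 1, so H_0 ≅ Z^2.
  H_1: rank ker ∂_1 − rank ∂_2 = (12 − 7) − 4 = 1, and the invariant factors of ∂_2 are all 1, so H_1 ≅ Z.
  H_2: rank ker ∂_2 − rank ∂_3 = (4 − 4) − 0 = 0, and there is no ∂_3, so H_2 ≅ 0.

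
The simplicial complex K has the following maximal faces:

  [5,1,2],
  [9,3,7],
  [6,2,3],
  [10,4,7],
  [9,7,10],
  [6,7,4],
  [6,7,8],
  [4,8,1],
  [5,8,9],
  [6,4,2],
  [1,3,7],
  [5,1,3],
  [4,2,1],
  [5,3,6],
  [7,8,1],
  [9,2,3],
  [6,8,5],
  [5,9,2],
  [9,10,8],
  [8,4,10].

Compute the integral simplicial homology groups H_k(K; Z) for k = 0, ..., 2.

H_0 = Z,  H_1 = Z × Z/2,  H_2 = 0.

Fix the vertex order 1 < 2 < 3 < 4 < 5 < 6 < 7 < 8 < 9 < 10 and write every simplex with vertices in increasing order. Then dim K = 2 and the simplices of K are:

  0-simplices (10): [1], [2], [3], [4], [5], [6], [7], [8], [9], [10]
  1-simplices (30): (30 of them)
  2-simplices (20): (20 of them)

giving chain groups C_0 ≅ Z^10, C_1 ≅ Z^30, C_2 ≅ Z^20.

∂_1: C_1 → C_0 is given by ∂[p,q] = [q] − [p].
The resulting 10×30 matrix has rank 9, and its Smith normal form has invariant factors (1,1,1,1,1,1,1,1,1).

∂_2: C_2 → C_1 acts by ∂[p,q,r] = [q,r] − [p,r] + [p,q]. For instance
  ∂[4,8,10] = [8,10] − [4,10] + [4,8],
  ∂[3,7,9] = [7,9] − [3,9] + [3,7].
The 30×20 boundary matrix has rank 20 and Smith normal form diag(1,1,1,1,1,1,1,1,1,1,1,1,1,1,1,1,1,1,1,2).

From H_k ≅ ker(∂_k) / im(∂_{k+1}) we obtain:

  H_0: rank C_0 − rank ∂_1 = 10 − 9 = 1, and the invariant factors of ∂_1 are all 1, so H_0 ≅ Z.
  H_1: rank ker ∂_1 − rank ∂_2 = (30 − 9) − 20 = 1, and ∂_2 has invariant factor 2 > 1, so H_1 ≅ Z × Z/2.
  H_2: rank ker ∂_2 − rank ∂_3 = (20 − 20) − 0 = 0, and there is no ∂_3, so H_2 ≅ 0.

(K is a triangulation of the Klein bottle.)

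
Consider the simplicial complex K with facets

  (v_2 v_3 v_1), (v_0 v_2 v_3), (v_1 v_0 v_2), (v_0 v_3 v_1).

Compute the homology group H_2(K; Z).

Take the total order v_0 < v_1 < v_2 < v_3 on the vertex set. Then K (dimension 2) consists of the simplices:

  0-simplices (4): [v_0], [v_1], [v_2], [v_3]
  1-simplices (6): [v_0,v_1], [v_0,v_2], [v_0,v_3], [v_1,v_2], [v_1,v_3], [v_2,v_3]
  2-simplices (4): [v_0,v_1,v_2], [v_0,v_1,v_3], [v_0,v_2,v_3], [v_1,v_2,v_3]

so the chain groups are C_0 ≅ Z^4, C_1 ≅ Z^6, C_2 ≅ Z^4.

The boundary map ∂_1: C_1 → C_0 is given by ∂[p,q] = [q] − [p].
This gives a 4×6 integer matrix of rank 3; reducing to Smith normal form yields diagonal entries (1,1,1).

The boundary map ∂_2: C_2 → C_1 sends each 2-simplex [p,q,r] to [q,r] − [p,r] + [p,q]. For instance
  ∂[v_1,v_2,v_3] = [v_2,v_3] − [v_1,v_3] + [v_1,v_2],
  ∂[v_0,v_2,v_3] = [v_2,v_3] − [v_0,v_3] + [v_0,v_2].
This gives a 6×4 integer matrix of rank 3; reducing to Smith normal form yields diagonal entries (1,1,1).

Reading off H_k = ker ∂_k / im ∂_{k+1}:

  H_2: rank ker ∂_2 − rank ∂_3 = (4 − 3) − 0 = 1, and there is no ∂_3, so H_2 ≅ Z.

H_2 = Z.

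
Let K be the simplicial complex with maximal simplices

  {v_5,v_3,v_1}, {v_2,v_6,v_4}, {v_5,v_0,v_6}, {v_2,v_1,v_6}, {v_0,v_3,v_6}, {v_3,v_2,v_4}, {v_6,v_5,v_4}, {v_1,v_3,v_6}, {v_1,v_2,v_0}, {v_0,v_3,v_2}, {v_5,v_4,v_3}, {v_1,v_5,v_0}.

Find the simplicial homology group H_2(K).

We work with the vertex ordering v_0 < v_1 < v_2 < v_3 < v_4 < v_5 < v_6. The simplices of K, each written with vertices in increasing order, are:

  0-simplices (7): [v_0], [v_1], [v_2], [v_3], [v_4], [v_5], [v_6]
  1-simplices (18): (18 of them)
  2-simplices (12): (12 of them)

giving chain groups C_0 ≅ Z^7, C_1 ≅ Z^18, C_2 ≅ Z^12.

The boundary map ∂_1: C_1 → C_0 is given by ∂[p,q] = [q] − [p].
This gives a 7×18 integer matrix of rank 6; reducing to Smith normal form yields diagonal entries (1,1,1,1,1,1).

The boundary map ∂_2: C_2 → C_1 acts by ∂[p,q,r] = [q,r] − [p,r] + [p,q]. For instance
  ∂[v_1,v_2,v_6] = [v_2,v_6] − [v_1,v_6] + [v_1,v_2],
  ∂[v_2,v_4,v_6] = [v_4,v_6] − [v_2,v_6] + [v_2,v_4].
As a 18×12 matrix over Z this has rank 12, with invariant factors (1,1,1,1,1,1,1,1,1,1,1,2).

Now H_k = ker ∂_k / im ∂_{k+1}, so:

  H_2: rank ker ∂_2 − rank ∂_3 = (12 − 12) − 0 = 0, and there is no ∂_3, so H_2 = 0.

H_2 = 0.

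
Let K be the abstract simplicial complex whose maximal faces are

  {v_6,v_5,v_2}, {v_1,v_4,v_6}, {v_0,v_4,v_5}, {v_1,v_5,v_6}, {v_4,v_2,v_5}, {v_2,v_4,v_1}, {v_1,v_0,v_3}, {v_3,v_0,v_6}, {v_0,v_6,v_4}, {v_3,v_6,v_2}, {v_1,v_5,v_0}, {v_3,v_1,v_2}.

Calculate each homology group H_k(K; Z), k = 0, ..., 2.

H_0 ≅ Z,  H_1 ≅ Z/2,  H_2 = 0.

Fix the vertex order v_0 < v_1 < v_2 < v_3 < v_4 < v_5 < v_6 and write every simplex with vertices in increasing order. Then dim K = 2 and the simplices of K are:

  0-simplices (7): [v_0], [v_1], [v_2], [v_3], [v_4], [v_5], [v_6]
  1-simplices (18): (18 of them)
  2-simplices (12): (12 of them)

giving chain groups C_0 ≅ Z^7, C_1 ≅ Z^18, C_2 ≅ Z^12.

Boundary ∂_1: C_1 → C_0 sends each edge [p,q] (with p < q) to q − p. For instance
  ∂[v_0,v_5] = [v_5] − [v_0].
The 7×18 boundary matrix has rank 6 and Smith normal form diag(1,1,1,1,1,1).

Boundary ∂_2: C_2 → C_1 maps a triangle to the signed sum of its edges. For instance
  ∂[v_0,v_4,v_6] = [v_4,v_6] − [v_0,v_6] + [v_0,v_4],
  ∂[v_0,v_1,v_3] = [v_1,v_3] − [v_0,v_3] + [v_0,v_1].
The resulting 18×12 matrix has rank 12, and its Smith normal form has invariant factors (1,1,1,1,1,1,1,1,1,1,1,2).

Reading off H_k = ker ∂_k / im ∂_{k+1}:

  H_0: rank C_0 − rank ∂_1 = 7 − 6 = 1, and the invariant factors of ∂_1 are all 1, so H_0 = Z.
  H_1: rank ker ∂_1 − rank ∂_2 = (18 − 6) − 12 = 0, and ∂_2 has invariant factor 2 > 1, so H_1 = Z/2.
  H_2: rank ker ∂_2 − rank ∂_3 = (12 − 12) − 0 = 0, and there is no ∂_3, so H_2 = 0.

As a check, the Euler characteristic is 7 − 18 + 12 = 1, which agrees with 1 − 0 + 0 = 1.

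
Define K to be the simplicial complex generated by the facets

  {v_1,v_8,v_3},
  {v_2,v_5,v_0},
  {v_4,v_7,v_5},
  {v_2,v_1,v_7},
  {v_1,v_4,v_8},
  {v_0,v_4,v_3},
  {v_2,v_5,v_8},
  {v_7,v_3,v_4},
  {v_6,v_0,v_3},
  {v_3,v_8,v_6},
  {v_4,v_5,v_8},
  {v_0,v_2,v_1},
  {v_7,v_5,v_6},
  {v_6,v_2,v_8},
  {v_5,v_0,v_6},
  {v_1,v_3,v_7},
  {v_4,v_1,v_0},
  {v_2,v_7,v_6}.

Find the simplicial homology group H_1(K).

K has 9 vertices, 27 edges, 18 triangles.
rank ∂_1 = 8, rank ∂_2 = 18 ⇒ b_1 = 27 − 8 − 18 = 1; ∂_2 has invariant factor(s) [2] giving torsion. So H_1 = Z ⊕ Z_2.

H_1 = Z ⊕ Z_2.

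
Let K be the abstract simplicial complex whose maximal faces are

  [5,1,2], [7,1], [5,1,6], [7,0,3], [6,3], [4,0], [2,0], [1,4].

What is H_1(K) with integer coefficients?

K has 8 vertices, 13 edges, 3 triangles.
rank ∂_1 = 7, rank ∂_2 = 3 ⇒ b_1 = 13 − 7 − 3 = 3; all invariant factors of ∂_2 are 1 so no torsion. So H_1 ≅ Z^3.

H_1 ≅ Z^3.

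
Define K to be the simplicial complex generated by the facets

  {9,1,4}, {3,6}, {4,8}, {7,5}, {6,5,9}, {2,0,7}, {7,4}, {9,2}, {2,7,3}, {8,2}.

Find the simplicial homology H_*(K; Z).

H_0 = Z,  H_1 = Z^4,  H_2 = 0.

Fix the vertex order 0 < 1 < 2 < 3 < 4 < 5 < 6 < 7 < 8 < 9 and write every simplex with vertices in increasing order. Then dim K = 2 and the simplices of K are:

  0-simplices (10): [0], [1], [2], [3], [4], [5], [6], [7], [8], [9]
  1-simplices (17): [0,2], [0,7], [1,4], [1,9], [2,3], [2,7], [2,8], [2,9], [3,6], [3,7], [4,7], [4,8], [4,9], [5,6], [5,7], [5,9], [6,9]
  2-simplices (4): [0,2,7], [1,4,9], [2,3,7], [5,6,9]

so the chain groups are C_0 ≅ Z^10, C_1 ≅ Z^17, C_2 ≅ Z^4.

The boundary map ∂_1: C_1 → C_0 maps an edge to its endpoints' difference, ∂[p,q] = q − p.
The resulting 10×17 matrix has rank 9, and its Smith normal form has invariant factors (1,1,1,1,1,1,1,1,1).

Boundary ∂_2: C_2 → C_1 maps a triangle to the signed sum of its edges. For instance
  ∂[1,4,9] = [4,9] − [1,9] + [1,4],
  ∂[5,6,9] = [6,9] − [5,9] + [5,6].
As a 17×4 matrix over Z this has rank 4, with invariant factors (1,1,1,1).

Now H_k = ker ∂_k / im ∂_{k+1}, so:

  H_0: rank C_0 − rank ∂_1 = 10 − 9 = 1, and the invariant factors of ∂_1 are all 1, so H_0 ≅ Z.
  H_1: rank ker ∂_1 − rank ∂_2 = (17 − 9) − 4 = 4, and the invariant factors of ∂_2 are all 1, so H_1 ≅ Z^4.
  H_2: rank ker ∂_2 − rank ∂_3 = (4 − 4) − 0 = 0, and there is no ∂_3, so H_2 ≅ 0.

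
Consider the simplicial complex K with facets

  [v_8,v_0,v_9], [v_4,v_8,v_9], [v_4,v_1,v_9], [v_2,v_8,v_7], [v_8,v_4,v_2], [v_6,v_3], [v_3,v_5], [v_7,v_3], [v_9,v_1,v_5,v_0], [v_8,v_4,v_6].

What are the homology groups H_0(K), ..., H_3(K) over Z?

H_0 ≅ Z,  H_1 ≅ Z^2,  H_2 = 0,  H_3 = 0.

Order the vertices as v_0 < v_1 < v_2 < v_3 < v_4 < v_5 < v_6 < v_7 < v_8 < v_9. Listing each simplex with vertices in this order, K has dimension 3 with simplices:

  0-simplices (10): [v_0], [v_1], [v_2], [v_3], [v_4], [v_5], [v_6], [v_7], [v_8], [v_9]
  1-simplices (20): (20 of them)
  2-simplices (10): [v_0,v_1,v_5], [v_0,v_1,v_9], [v_0,v_5,v_9], [v_0,v_8,v_9], [v_1,v_4,v_9], [v_1,v_5,v_9], [v_2,v_4,v_8], [v_2,v_7,v_8], [v_4,v_6,v_8], [v_4,v_8,v_9]
  3-simplices (1): [v_0,v_1,v_5,v_9]

Hence C_0 ≅ Z^10, C_1 ≅ Z^20, C_2 ≅ Z^10, C_3 ≅ Z^1.

The boundary map ∂_1: C_1 → C_0 is given by ∂[p,q] = [q] − [p]. For instance
  ∂[v_0,v_9] = [v_9] − [v_0].
The resulting 10×20 matrix has rank 9, and its Smith normal form has invariant factors (1,1,1,1,1,1,1,1,1).

∂_2: C_2 → C_1 maps a triangle to the signed sum of its edges. For instance
  ∂[v_4,v_6,v_8] = [v_6,v_8] − [v_4,v_8] + [v_4,v_6],
  ∂[v_0,v_1,v_5] = [v_1,v_5] − [v_0,v_5] + [v_0,v_1].
The resulting 20×10 matrix has rank 9, and its Smith normal form has invariant factors (1,1,1,1,1,1,1,1,1).

∂_3: C_3 → C_2 sends each 3-simplex σ to the alternating sum Σ_i (−1)^i (σ with its i-th vertex removed). For instance
  ∂[v_0,v_1,v_5,v_9] = [v_1,v_5,v_9] − [v_0,v_5,v_9] + [v_0,v_1,v_9] − [v_0,v_1,v_5].
The resulting 10×1 matrix has rank 1, and its Smith normal form has invariant factors (1).

Now H_k = ker ∂_k / im ∂_{k+1}, so:

  H_0: rank C_0 − rank ∂_1 = 10 − 9 = 1, and the invariant factors of ∂_1 are all 1, so H_0 ≅ Z.
  H_1: rank ker ∂_1 − rank ∂_2 = (20 − 9) − 9 = 2, and the invariant factors of ∂_2 are all 1, so H_1 ≅ Z^2.
  H_2: rank ker ∂_2 − rank ∂_3 = (10 − 9) − 1 = 0, and the invariant factors of ∂_3 are all 1, so H_2 ≅ 0.
  H_3: rank ker ∂_3 − rank ∂_4 = (1 − 1) − 0 = 0, and there is no ∂_4, so H_3 ≅ 0.

As a check, the Euler characteristic is 10 − 20 + 10 − 1 = -1, which agrees with 1 − 2 + 0 − 0 = -1.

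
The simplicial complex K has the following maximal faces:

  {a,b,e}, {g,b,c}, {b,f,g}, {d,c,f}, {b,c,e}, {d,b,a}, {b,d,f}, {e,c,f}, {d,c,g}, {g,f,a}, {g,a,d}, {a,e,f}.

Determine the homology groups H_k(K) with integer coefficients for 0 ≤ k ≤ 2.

H_0 = Z,  H_1 = Z/2,  H_2 = 0.

Take the total order a < b < c < d < e < f < g on the vertex set. Then K (dimension 2) consists of the simplices:

  0-simplices (7): a, b, c, d, e, f, g
  1-simplices (18): ab, ad, ae, af, ag, bc, bd, be, bf, bg, cd, ce, cf, cg, df, dg, ef, fg
  2-simplices (12): abd, abe, adg, aef, afg, bce, bcg, bdf, bfg, cdf, cdg, cef

so the chain groups are C_0 ≅ Z^7, C_1 ≅ Z^18, C_2 ≅ Z^12.

∂_1: C_1 → C_0 sends each edge [p,q] (with p < q) to q − p. For instance
  ∂fg = g − f.
This gives a 7×18 integer matrix of rank 6; reducing to Smith normal form yields diagonal entries (1,1,1,1,1,1).

The boundary map ∂_2: C_2 → C_1 sends each 2-simplex [p,q,r] to [q,r] − [p,r] + [p,q]. For instance
  ∂abd = bd − ad + ab,
  ∂cef = ef − cf + ce.
The 18×12 boundary matrix has rank 12 and Smith normal form diag(1,1,1,1,1,1,1,1,1,1,1,2).

Computing H_k = (kernel of ∂_k) / (image of ∂_{k+1}):

  H_0: rank C_0 − rank ∂_1 = 7 − 6 = 1, and the invariant factors of ∂_1 are all 1, so H_0 = Z.
  H_1: rank ker ∂_1 − rank ∂_2 = (18 − 6) − 12 = 0, and ∂_2 has invariant factor 2 > 1, so H_1 = Z/2.
  H_2: rank ker ∂_2 − rank ∂_3 = (12 − 12) − 0 = 0, and there is no ∂_3, so H_2 = 0.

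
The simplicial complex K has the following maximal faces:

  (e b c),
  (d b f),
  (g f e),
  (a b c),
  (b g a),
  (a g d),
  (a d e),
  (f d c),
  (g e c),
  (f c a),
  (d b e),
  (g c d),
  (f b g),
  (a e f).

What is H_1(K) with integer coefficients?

We work with the vertex ordering a < b < c < d < e < f < g. The simplices of K, each written with vertices in increasing order, are:

  0-simplices (7): a, b, c, d, e, f, g
  1-simplices (21): ab, ac, ad, ae, af, ag, bc, bd, be, bf, bg, cd, ce, cf, cg, de, df, dg, ef, eg, fg
  2-simplices (14): abc, abg, acf, ade, adg, aef, bce, bde, bdf, bfg, cdf, cdg, ceg, efg

giving chain groups C_0 ≅ Z^7, C_1 ≅ Z^21, C_2 ≅ Z^14.

The boundary map ∂_1: C_1 → C_0 is given by ∂[p,q] = [q] − [p].
The resulting 7×21 matrix has rank 6, and its Smith normal form has invariant factors (1,1,1,1,1,1).

Boundary ∂_2: C_2 → C_1 maps a triangle to the signed sum of its edges. For instance
  ∂bfg = fg − bg + bf,
  ∂efg = fg − eg + ef.
This gives a 21×14 integer matrix of rank 13; reducing to Smith normal form yields diagonal entries (1,1,1,1,1,1,1,1,1,1,1,1,1).

From H_k ≅ ker(∂_k) / im(∂_{k+1}) we obtain:

  H_1: rank ker ∂_1 − rank ∂_2 = (21 − 6) − 13 = 2, and the invariant factors of ∂_2 are all 1, so H_1 = Z^2.

(K is a triangulation of the torus T^2.)

H_1 = Z^2.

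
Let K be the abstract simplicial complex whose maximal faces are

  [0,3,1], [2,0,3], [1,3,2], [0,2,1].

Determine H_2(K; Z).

H_2 ≅ Z.

Order the vertices as 0 < 1 < 2 < 3. Listing each simplex with vertices in this order, K has dimension 2 with simplices:

  0-simplices (4): [0], [1], [2], [3]
  1-simplices (6): [0,1], [0,2], [0,3], [1,2], [1,3], [2,3]
  2-simplices (4): [0,1,2], [0,1,3], [0,2,3], [1,2,3]

giving chain groups C_0 ≅ Z^4, C_1 ≅ Z^6, C_2 ≅ Z^4.

The boundary map ∂_1: C_1 → C_0 sends each edge [p,q] (with p < q) to q − p. For instance
  ∂[1,2] = [2] − [1].
The 4×6 boundary matrix has rank 3 and Smith normal form diag(1,1,1).

∂_2: C_2 → C_1 acts by ∂[p,q,r] = [q,r] − [p,r] + [p,q]. For instance
  ∂[0,2,3] = [2,3] − [0,3] + [0,2],
  ∂[0,1,2] = [1,2] − [0,2] + [0,1].
This gives a 6×4 integer matrix of rank 3; reducing to Smith normal form yields diagonal entries (1,1,1).

Computing H_k = (kernel of ∂_k) / (image of ∂_{k+1}):

  H_2: rank ker ∂_2 − rank ∂_3 = (4 − 3) − 0 = 1, and there is no ∂_3, so H_2 ≅ Z.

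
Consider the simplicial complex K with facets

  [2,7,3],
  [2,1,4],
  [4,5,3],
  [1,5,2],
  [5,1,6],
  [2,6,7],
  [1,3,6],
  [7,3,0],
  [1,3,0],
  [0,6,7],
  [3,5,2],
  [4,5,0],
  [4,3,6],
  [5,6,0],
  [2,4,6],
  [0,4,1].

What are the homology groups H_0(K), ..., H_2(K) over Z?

Order the vertices as 0 < 1 < 2 < 3 < 4 < 5 < 6 < 7. Listing each simplex with vertices in this order, K has dimension 2 with simplices:

  0-simplices (8): [0], [1], [2], [3], [4], [5], [6], [7]
  1-simplices (24): (24 of them)
  2-simplices (16): [0,1,3], [0,1,4], [0,3,7], [0,4,5], [0,5,6], [0,6,7], [1,2,4], [1,2,5], [1,3,6], [1,5,6], [2,3,5], [2,3,7], [2,4,6], [2,6,7], [3,4,5], [3,4,6]

giving chain groups C_0 ≅ Z^8, C_1 ≅ Z^24, C_2 ≅ Z^16.

The boundary map ∂_1: C_1 → C_0 is given by ∂[p,q] = [q] − [p].
As a 8×24 matrix over Z this has rank 7, with invariant factors (1,1,1,1,1,1,1).

∂_2: C_2 → C_1 sends each 2-simplex [p,q,r] to [q,r] − [p,r] + [p,q]. For instance
  ∂[1,2,5] = [2,5] − [1,5] + [1,2],
  ∂[2,4,6] = [4,6] − [2,6] + [2,4].
This gives a 24×16 integer matrix of rank 15; reducing to Smith normal form yields diagonal entries (1,1,1,1,1,1,1,1,1,1,1,1,1,1,1).

From H_k ≅ ker(∂_k) / im(∂_{k+1}) we obtain:

  H_0: rank C_0 − rank ∂_1 = 8 − 7 = 1, and the invariant factors of ∂_1 are all 1, so H_0 = Z.
  H_1: rank ker ∂_1 − rank ∂_2 = (24 − 7) − 15 = 2, and the invariant factors of ∂_2 are all 1, so H_1 = Z^2.
  H_2: rank ker ∂_2 − rank ∂_3 = (16 − 15) − 0 = 1, and there is no ∂_3, so H_2 = Z.

H_0 = Z,  H_1 = Z^2,  H_2 = Z.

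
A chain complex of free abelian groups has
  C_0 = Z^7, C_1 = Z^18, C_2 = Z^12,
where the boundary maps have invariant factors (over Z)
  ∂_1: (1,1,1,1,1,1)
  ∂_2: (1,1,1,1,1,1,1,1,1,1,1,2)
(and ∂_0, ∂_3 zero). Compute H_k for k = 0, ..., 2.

H_0 = Z,  H_1 = Z/2,  H_2 = 0.

H_0: b_0 = 7 − 0 − 6 = 1; torsion from ∂_1 factors > 1: none. So H_0 = Z.
H_1: b_1 = 18 − 6 − 12 = 0; torsion from ∂_2 factors > 1: [2]. So H_1 = Z/2.
H_2: b_2 = 12 − 12 − 0 = 0; torsion from ∂_3 factors > 1: none. So H_2 = 0.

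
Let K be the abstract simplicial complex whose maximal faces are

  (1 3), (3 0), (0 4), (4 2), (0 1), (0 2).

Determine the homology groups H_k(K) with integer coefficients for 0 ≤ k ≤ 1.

We work with the vertex ordering 0 < 1 < 2 < 3 < 4. The simplices of K, each written with vertices in increasing order, are:

  0-simplices (5): [0], [1], [2], [3], [4]
  1-simplices (6): [0,1], [0,2], [0,3], [0,4], [1,3], [2,4]

giving chain groups C_0 ≅ Z^5, C_1 ≅ Z^6.

The boundary map ∂_1: C_1 → C_0 sends each edge [p,q] (with p < q) to q − p. For instance
  ∂[1,3] = [3] − [1].
The 5×6 boundary matrix has rank 4 and Smith normal form diag(1,1,1,1).

Reading off H_k = ker ∂_k / im ∂_{k+1}:

  H_0: rank C_0 − rank ∂_1 = 5 − 4 = 1, and the invariant factors of ∂_1 are all 1, so H_0 = Z.
  H_1: rank ker ∂_1 − rank ∂_2 = (6 − 4) − 0 = 2, and there is no ∂_2, so H_1 = Z^2.

H_0 = Z,  H_1 = Z^2.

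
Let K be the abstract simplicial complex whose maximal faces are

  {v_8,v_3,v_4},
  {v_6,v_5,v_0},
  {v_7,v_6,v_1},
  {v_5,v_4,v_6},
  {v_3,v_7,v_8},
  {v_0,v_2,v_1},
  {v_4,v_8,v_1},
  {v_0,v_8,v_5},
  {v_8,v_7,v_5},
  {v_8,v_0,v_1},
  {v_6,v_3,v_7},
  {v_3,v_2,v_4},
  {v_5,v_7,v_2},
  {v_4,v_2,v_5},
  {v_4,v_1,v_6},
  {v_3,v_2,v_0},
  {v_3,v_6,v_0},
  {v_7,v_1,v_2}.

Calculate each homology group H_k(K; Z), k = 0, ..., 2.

Fix the vertex order v_0 < v_1 < v_2 < v_3 < v_4 < v_5 < v_6 < v_7 < v_8 and write every simplex with vertices in increasing order. Then dim K = 2 and the simplices of K are:

  0-simplices (9): [v_0], [v_1], [v_2], [v_3], [v_4], [v_5], [v_6], [v_7], [v_8]
  1-simplices (27): (27 of them)
  2-simplices (18): (18 of them)

giving chain groups C_0 ≅ Z^9, C_1 ≅ Z^27, C_2 ≅ Z^18.

∂_1: C_1 → C_0 maps an edge to its endpoints' difference, ∂[p,q] = q − p. For instance
  ∂[v_2,v_7] = [v_7] − [v_2].
The resulting 9×27 matrix has rank 8, and its Smith normal form has invariant factors (1,1,1,1,1,1,1,1).

∂_2: C_2 → C_1 maps a triangle to the signed sum of its edges. For instance
  ∂[v_0,v_1,v_2] = [v_1,v_2] − [v_0,v_2] + [v_0,v_1],
  ∂[v_0,v_5,v_6] = [v_5,v_6] − [v_0,v_6] + [v_0,v_5].
As a 27×18 matrix over Z this has rank 17, with invariant factors (1,1,1,1,1,1,1,1,1,1,1,1,1,1,1,1,1).

From H_k ≅ ker(∂_k) / im(∂_{k+1}) we obtain:

  H_0: rank C_0 − rank ∂_1 = 9 − 8 = 1, and the invariant factors of ∂_1 are all 1, so H_0 ≅ Z.
  H_1: rank ker ∂_1 − rank ∂_2 = (27 − 8) − 17 = 2, and the invariant factors of ∂_2 are all 1, so H_1 ≅ Z^2.
  H_2: rank ker ∂_2 − rank ∂_3 = (18 − 17) − 0 = 1, and there is no ∂_3, so H_2 ≅ Z.

(K is a triangulation of the torus T^2.)

H_0 = Z,  H_1 = Z^2,  H_2 = Z.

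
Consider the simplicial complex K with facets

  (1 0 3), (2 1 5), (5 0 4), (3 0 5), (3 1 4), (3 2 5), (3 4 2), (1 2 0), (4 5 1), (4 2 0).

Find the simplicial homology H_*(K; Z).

K has 6 vertices, 15 edges, 10 triangles.
rank ∂_0 = 0, rank ∂_1 = 5 ⇒ b_0 = 6 − 0 − 5 = 1; all invariant factors of ∂_1 are 1 so no torsion. So H_0 = Z.
rank ∂_1 = 5, rank ∂_2 = 10 ⇒ b_1 = 15 − 5 − 10 = 0; ∂_2 has invariant factor(s) [2] giving torsion. So H_1 = Z/2Z.
rank ∂_2 = 10, rank ∂_3 = 0 ⇒ b_2 = 10 − 10 − 0 = 0. So H_2 = 0.

H_0 = Z,  H_1 = Z/2Z,  H_2 = 0.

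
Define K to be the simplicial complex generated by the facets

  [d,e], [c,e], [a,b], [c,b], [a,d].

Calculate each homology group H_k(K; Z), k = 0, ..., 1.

We work with the vertex ordering a < b < c < d < e. The simplices of K, each written with vertices in increasing order, are:

  0-simplices (5): a, b, c, d, e
  1-simplices (5): ab, ad, bc, ce, de

so the chain groups are C_0 ≅ Z^5, C_1 ≅ Z^5.

Boundary ∂_1: C_1 → C_0 is given by ∂[p,q] = [q] − [p].
As a 5×5 matrix over Z this has rank 4, with invariant factors (1,1,1,1).

Computing H_k = (kernel of ∂_k) / (image of ∂_{k+1}):

  H_0: rank C_0 − rank ∂_1 = 5 − 4 = 1, and the invariant factors of ∂_1 are all 1, so H_0 = Z.
  H_1: rank ker ∂_1 − rank ∂_2 = (5 − 4) − 0 = 1, and there is no ∂_2, so H_1 = Z.

As a check, the Euler characteristic is 5 − 5 = 0, which agrees with 1 − 1 = 0.

H_0 = Z,  H_1 = Z.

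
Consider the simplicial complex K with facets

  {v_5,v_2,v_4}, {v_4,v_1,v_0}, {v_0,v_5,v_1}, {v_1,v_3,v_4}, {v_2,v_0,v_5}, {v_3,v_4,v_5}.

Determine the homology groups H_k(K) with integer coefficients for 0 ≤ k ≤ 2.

Take the total order v_0 < v_1 < v_2 < v_3 < v_4 < v_5 on the vertex set. Then K (dimension 2) consists of the simplices:

  0-simplices (6): [v_0], [v_1], [v_2], [v_3], [v_4], [v_5]
  1-simplices (12): [v_0,v_1], [v_0,v_2], [v_0,v_4], [v_0,v_5], [v_1,v_3], [v_1,v_4], [v_1,v_5], [v_2,v_4], [v_2,v_5], [v_3,v_4], [v_3,v_5], [v_4,v_5]
  2-simplices (6): [v_0,v_1,v_4], [v_0,v_1,v_5], [v_0,v_2,v_5], [v_1,v_3,v_4], [v_2,v_4,v_5], [v_3,v_4,v_5]

so the chain groups are C_0 ≅ Z^6, C_1 ≅ Z^12, C_2 ≅ Z^6.

The boundary map ∂_1: C_1 → C_0 maps an edge to its endpoints' difference, ∂[p,q] = q − p.
This gives a 6×12 integer matrix of rank 5; reducing to Smith normal form yields diagonal entries (1,1,1,1,1).

The boundary map ∂_2: C_2 → C_1 acts by ∂[p,q,r] = [q,r] − [p,r] + [p,q]. For instance
  ∂[v_3,v_4,v_5] = [v_4,v_5] − [v_3,v_5] + [v_3,v_4],
  ∂[v_0,v_1,v_4] = [v_1,v_4] − [v_0,v_4] + [v_0,v_1].
The 12×6 boundary matrix has rank 6 and Smith normal form diag(1,1,1,1,1,1).

From H_k ≅ ker(∂_k) / im(∂_{k+1}) we obtain:

  H_0: rank C_0 − rank ∂_1 = 6 − 5 = 1, and the invariant factors of ∂_1 are all 1, so H_0 ≅ Z.
  H_1: rank ker ∂_1 − rank ∂_2 = (12 − 5) − 6 = 1, and the invariant factors of ∂_2 are all 1, so H_1 ≅ Z.
  H_2: rank ker ∂_2 − rank ∂_3 = (6 − 6) − 0 = 0, and there is no ∂_3, so H_2 ≅ 0.

(K is a triangulation of the cylinder S^1 x I.)

H_0 = Z,  H_1 = Z,  H_2 = 0.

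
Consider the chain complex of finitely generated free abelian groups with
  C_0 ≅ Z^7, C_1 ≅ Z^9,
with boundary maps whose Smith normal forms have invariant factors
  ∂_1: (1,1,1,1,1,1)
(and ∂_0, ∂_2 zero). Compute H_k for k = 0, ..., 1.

H_0 ≅ Z,  H_1 ≅ Z^3.

H_0: b_0 = 7 − 0 − 6 = 1; torsion from ∂_1 factors > 1: none. So H_0 ≅ Z.
H_1: b_1 = 9 − 6 − 0 = 3; torsion from ∂_2 factors > 1: none. So H_1 ≅ Z^3.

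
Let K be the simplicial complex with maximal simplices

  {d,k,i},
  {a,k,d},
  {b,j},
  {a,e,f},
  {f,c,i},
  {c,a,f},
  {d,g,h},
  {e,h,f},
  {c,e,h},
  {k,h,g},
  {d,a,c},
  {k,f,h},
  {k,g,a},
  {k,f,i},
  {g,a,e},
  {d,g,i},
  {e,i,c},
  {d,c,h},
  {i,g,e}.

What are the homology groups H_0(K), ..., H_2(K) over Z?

K has 11 vertices, 28 edges, 18 triangles.
rank ∂_0 = 0, rank ∂_1 = 9 ⇒ b_0 = 11 − 0 − 9 = 2; all invariant factors of ∂_1 are 1 so no torsion. So H_0 = Z^2.
rank ∂_1 = 9, rank ∂_2 = 18 ⇒ b_1 = 28 − 9 − 18 = 1; ∂_2 has invariant factor(s) [2] giving torsion. So H_1 = Z ⊕ Z/2.
rank ∂_2 = 18, rank ∂_3 = 0 ⇒ b_2 = 18 − 18 − 0 = 0. So H_2 = 0.

H_0 = Z^2,  H_1 = Z ⊕ Z/2,  H_2 = 0.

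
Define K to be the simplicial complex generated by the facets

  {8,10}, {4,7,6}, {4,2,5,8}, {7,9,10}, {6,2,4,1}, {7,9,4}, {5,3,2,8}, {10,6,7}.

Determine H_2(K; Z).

Order the vertices as 1 < 2 < 3 < 4 < 5 < 6 < 7 < 8 < 9 < 10. Listing each simplex with vertices in this order, K has dimension 3 with simplices:

  0-simplices (10): [1], [2], [3], [4], [5], [6], [7], [8], [9], [10]
  1-simplices (22): [1,2], [1,4], [1,6], [2,3], [2,4], [2,5], [2,6], [2,8], [3,5], [3,8], [4,5], [4,6], [4,7], [4,8], [4,9], [5,8], [6,7], [6,10], [7,9], [7,10], [8,10], [9,10]
  2-simplices (15): [1,2,4], [1,2,6], [1,4,6], [2,3,5], [2,3,8], [2,4,5], [2,4,6], [2,4,8], [2,5,8], [3,5,8], [4,5,8], [4,6,7], [4,7,9], [6,7,10], [7,9,10]
  3-simplices (3): [1,2,4,6], [2,3,5,8], [2,4,5,8]

giving chain groups C_0 ≅ Z^10, C_1 ≅ Z^22, C_2 ≅ Z^15, C_3 ≅ Z^3.

The boundary map ∂_1: C_1 → C_0 is given by ∂[p,q] = [q] − [p].
As a 10×22 matrix over Z this has rank 9, with invariant factors (1,1,1,1,1,1,1,1,1).

Boundary ∂_2: C_2 → C_1 sends each 2-simplex [p,q,r] to [q,r] − [p,r] + [p,q]. For instance
  ∂[1,2,6] = [2,6] − [1,6] + [1,2],
  ∂[4,5,8] = [5,8] − [4,8] + [4,5].
As a 22×15 matrix over Z this has rank 12, with invariant factors (1,1,1,1,1,1,1,1,1,1,1,1).

∂_3: C_3 → C_2 sends each 3-simplex σ to the alternating sum Σ_i (−1)^i (σ with its i-th vertex removed). For instance
  ∂[2,4,5,8] = [4,5,8] − [2,5,8] + [2,4,8] − [2,4,5],
  ∂[1,2,4,6] = [2,4,6] − [1,4,6] + [1,2,6] − [1,2,4].
The resulting 15×3 matrix has rank 3, and its Smith normal form has invariant factors (1,1,1).

From H_k ≅ ker(∂_k) / im(∂_{k+1}) we obtain:

  H_2: rank ker ∂_2 − rank ∂_3 = (15 − 12) − 3 = 0, and the invariant factors of ∂_3 are all 1, so H_2 ≅ 0.

H_2 = 0.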